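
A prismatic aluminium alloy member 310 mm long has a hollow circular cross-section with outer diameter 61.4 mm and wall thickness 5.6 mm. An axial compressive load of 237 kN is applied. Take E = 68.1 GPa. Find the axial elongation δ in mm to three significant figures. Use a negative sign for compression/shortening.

-1.10 mm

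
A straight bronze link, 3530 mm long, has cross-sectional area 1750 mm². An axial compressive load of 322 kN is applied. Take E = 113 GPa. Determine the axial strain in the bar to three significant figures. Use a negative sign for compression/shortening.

σ = N/A = -184 MPa; ε = σ/E = -184/113000 = -1.628e-03.

-0.00163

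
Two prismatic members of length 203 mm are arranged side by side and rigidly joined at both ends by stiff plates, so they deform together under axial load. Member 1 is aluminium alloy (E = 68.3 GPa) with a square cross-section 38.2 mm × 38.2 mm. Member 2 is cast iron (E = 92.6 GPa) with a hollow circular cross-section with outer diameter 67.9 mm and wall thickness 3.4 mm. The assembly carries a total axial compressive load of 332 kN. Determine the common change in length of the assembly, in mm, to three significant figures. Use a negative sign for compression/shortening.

A_1 = 1459 mm².
A_2 = 689 mm².
Equal strain + equilibrium ⇒ each member carries load in proportion to AE: A₁E₁ = 99670000 N, A₂E₂ = 63800000 N, ΣAE = 163500000 N.
δ = PL/ΣAE = -332000·203/163500000 = -0.4123 mm.

-0.412 mm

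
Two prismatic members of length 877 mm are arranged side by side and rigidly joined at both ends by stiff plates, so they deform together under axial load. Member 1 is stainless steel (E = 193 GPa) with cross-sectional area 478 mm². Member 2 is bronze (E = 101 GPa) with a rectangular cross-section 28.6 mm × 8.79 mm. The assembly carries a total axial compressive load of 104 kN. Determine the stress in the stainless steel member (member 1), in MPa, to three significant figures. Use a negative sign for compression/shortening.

A_2 = 251.4 mm².
Equal strain + equilibrium ⇒ each member carries load in proportion to AE: A₁E₁ = 92250000 N, A₂E₂ = 25390000 N, ΣAE = 117600000 N.
σ₁ = P·E₁/ΣAE = -104000·193000/117600000 = -170.6 MPa.

-171 MPa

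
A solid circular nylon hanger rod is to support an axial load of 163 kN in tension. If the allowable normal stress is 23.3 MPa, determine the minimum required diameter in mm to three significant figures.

94.4 mm

Required area A ≥ P/σ_allow = 163000/23.3 = 6996 mm².
For a solid circular section, d ≥ √(4A/π) = 94.38 mm.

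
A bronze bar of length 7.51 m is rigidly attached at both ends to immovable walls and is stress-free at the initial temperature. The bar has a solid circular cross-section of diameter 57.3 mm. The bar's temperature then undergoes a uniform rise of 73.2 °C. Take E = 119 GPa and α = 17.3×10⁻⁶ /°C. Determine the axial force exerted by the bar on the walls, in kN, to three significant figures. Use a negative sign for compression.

Free thermal expansion αLΔT = 17.3e-6 · 7510 · 73.2 = 9.51 mm.
The walls impose strain ε = −(9.51)/7510 = -1.2664e-03; σ = Eε = 119000 · -1.2664e-03 = -150.7 MPa.
Wall reaction R = σ·A = -150.7·2579 = -388600 N = -388.6 kN.

-389 kN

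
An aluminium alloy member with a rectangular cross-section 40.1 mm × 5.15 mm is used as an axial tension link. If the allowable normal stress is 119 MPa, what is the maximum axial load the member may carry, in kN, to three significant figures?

24.6 kN

A = 206.5 mm².
P_max = σ_allow · A = 119 · 206.5 = 24580 N = 24.58 kN.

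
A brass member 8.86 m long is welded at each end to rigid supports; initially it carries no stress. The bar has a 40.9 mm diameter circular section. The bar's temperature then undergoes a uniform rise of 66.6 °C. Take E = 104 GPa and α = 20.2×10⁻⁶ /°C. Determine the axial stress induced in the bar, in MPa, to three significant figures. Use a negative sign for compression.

Free thermal expansion αLΔT = 20.2e-6 · 8860 · 66.6 = 11.92 mm.
The walls impose strain ε = −(11.92)/8860 = -1.3453e-03; σ = Eε = 104000 · -1.3453e-03 = -139.9 MPa.

-140 MPa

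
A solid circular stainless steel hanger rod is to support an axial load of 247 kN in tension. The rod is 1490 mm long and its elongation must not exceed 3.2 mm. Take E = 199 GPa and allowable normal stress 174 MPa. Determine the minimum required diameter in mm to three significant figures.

Required area A ≥ P/σ_allow = 247000/174 = 1420 mm².
For a solid circular section, d ≥ √(4A/π) = 42.51 mm.
Elongation limit: A ≥ PL/(Eδ_allow) = 247000·1490/(199000·3.2) = 577.9 mm² ⇒ d ≥ 27.13 mm.
The stress limit governs.

42.5 mm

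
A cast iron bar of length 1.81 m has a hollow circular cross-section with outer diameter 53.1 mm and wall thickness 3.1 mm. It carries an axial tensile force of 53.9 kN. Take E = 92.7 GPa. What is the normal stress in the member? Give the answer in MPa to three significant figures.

111 MPa

A = 486.9 mm².
σ = N/A = 53900/486.9 = 110.7 MPa.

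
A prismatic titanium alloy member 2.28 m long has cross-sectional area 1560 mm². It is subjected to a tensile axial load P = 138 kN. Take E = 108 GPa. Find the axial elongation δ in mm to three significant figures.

1.87 mm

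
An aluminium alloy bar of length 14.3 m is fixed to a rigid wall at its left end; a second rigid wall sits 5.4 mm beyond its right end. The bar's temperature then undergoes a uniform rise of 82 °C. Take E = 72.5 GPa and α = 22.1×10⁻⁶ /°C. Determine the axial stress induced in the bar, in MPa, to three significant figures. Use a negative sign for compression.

Free thermal expansion αLΔT = 22.1e-6 · 14300 · 82 = 25.91 mm.
The walls engage after the gap closes; constrained expansion = 25.91 − 5.4 = 20.51 mm.
The walls impose strain ε = −(20.51)/14300 = -1.4346e-03; σ = Eε = 72500 · -1.4346e-03 = -104 MPa.

-104 MPa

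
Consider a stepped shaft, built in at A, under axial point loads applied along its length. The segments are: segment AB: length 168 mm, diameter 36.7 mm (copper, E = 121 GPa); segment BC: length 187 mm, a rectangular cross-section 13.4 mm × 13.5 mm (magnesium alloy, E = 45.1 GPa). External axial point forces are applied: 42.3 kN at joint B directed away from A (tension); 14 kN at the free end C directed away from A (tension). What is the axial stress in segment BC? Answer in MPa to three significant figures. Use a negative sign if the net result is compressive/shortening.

77.4 MPa

Internal axial forces (sectioning from the free end, tension +): N_BC = 14 kN, N_AB = 56.3 kN.
A_BC = 180.9 mm².
σ_BC = N_BC/A_BC = 14000/180.9 = 77.39 MPa.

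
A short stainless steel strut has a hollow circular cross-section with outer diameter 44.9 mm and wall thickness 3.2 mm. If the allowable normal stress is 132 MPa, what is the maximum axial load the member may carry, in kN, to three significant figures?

A = 419.2 mm².
P_max = σ_allow · A = 132 · 419.2 = 55340 N = 55.34 kN.

55.3 kN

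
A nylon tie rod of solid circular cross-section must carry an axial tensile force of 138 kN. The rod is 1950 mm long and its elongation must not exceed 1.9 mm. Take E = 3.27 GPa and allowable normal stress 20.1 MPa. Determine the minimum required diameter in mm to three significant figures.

Required area A ≥ P/σ_allow = 138000/20.1 = 6866 mm².
For a solid circular section, d ≥ √(4A/π) = 93.5 mm.
Elongation limit: A ≥ PL/(Eδ_allow) = 138000·1950/(3270·1.9) = 43310 mm² ⇒ d ≥ 234.8 mm.
The elongation limit governs.

235 mm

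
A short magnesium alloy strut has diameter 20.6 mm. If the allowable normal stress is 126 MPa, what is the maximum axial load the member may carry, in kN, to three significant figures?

A = 333.3 mm².
P_max = σ_allow · A = 126 · 333.3 = 41990 N = 41.99 kN.

42.0 kN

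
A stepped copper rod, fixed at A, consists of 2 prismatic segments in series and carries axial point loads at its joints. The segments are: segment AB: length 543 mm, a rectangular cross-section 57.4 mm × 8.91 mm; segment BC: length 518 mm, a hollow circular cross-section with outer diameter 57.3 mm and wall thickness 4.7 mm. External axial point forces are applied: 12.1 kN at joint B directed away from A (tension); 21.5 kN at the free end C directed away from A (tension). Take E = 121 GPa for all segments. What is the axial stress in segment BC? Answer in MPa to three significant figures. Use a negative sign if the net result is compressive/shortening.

27.7 MPa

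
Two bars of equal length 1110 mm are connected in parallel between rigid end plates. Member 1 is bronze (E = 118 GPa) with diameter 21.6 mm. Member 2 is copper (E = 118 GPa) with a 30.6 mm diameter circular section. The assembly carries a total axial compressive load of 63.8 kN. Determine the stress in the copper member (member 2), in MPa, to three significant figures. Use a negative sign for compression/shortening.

-57.9 MPa

A_1 = 366.4 mm².
A_2 = 735.4 mm².
Equal strain + equilibrium ⇒ each member carries load in proportion to AE: A₁E₁ = 43240000 N, A₂E₂ = 86780000 N, ΣAE = 130000000 N.
σ₂ = P·E₂/ΣAE = -63800·118000/130000000 = -57.9 MPa.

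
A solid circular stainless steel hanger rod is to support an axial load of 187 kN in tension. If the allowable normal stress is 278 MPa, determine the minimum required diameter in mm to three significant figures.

Required area A ≥ P/σ_allow = 187000/278 = 672.7 mm².
For a solid circular section, d ≥ √(4A/π) = 29.27 mm.

29.3 mm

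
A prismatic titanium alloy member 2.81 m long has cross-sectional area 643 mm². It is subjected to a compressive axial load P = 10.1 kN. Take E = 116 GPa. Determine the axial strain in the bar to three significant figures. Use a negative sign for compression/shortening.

-1.35e-04

σ = N/A = -15.71 MPa; ε = σ/E = -15.71/116000 = -1.354e-04.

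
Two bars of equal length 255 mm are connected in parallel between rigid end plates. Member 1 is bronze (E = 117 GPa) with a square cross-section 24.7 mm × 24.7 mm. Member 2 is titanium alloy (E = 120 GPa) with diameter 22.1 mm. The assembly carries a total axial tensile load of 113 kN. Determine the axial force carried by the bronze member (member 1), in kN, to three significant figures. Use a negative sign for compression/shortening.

68.7 kN

A_1 = 610.1 mm².
A_2 = 383.6 mm².
Equal strain + equilibrium ⇒ each member carries load in proportion to AE: A₁E₁ = 71380000 N, A₂E₂ = 46030000 N, ΣAE = 117400000 N.
F₁ = P·A₁E₁/ΣAE = 113000·71380000/117400000 = 68700 N.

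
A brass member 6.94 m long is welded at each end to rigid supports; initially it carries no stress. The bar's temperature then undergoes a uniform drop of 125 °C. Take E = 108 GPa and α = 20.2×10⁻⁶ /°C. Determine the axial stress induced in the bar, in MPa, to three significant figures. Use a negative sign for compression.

Free thermal expansion αLΔT = 20.2e-6 · 6940 · -125 = -17.52 mm.
The walls impose strain ε = −(-17.52)/6940 = 2.5250e-03; σ = Eε = 108000 · 2.5250e-03 = 272.7 MPa.

273 MPa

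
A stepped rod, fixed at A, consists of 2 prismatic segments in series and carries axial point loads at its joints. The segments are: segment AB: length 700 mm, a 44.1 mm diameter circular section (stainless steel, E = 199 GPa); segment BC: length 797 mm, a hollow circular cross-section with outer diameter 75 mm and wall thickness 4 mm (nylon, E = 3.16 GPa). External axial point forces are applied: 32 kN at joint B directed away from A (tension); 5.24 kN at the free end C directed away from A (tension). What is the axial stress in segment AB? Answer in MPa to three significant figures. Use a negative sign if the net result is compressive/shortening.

Internal axial forces (sectioning from the free end, tension +): N_BC = 5.24 kN, N_AB = 37.24 kN.
A_AB = 1527 mm².
σ_AB = N_AB/A_AB = 37240/1527 = 24.38 MPa.

24.4 MPa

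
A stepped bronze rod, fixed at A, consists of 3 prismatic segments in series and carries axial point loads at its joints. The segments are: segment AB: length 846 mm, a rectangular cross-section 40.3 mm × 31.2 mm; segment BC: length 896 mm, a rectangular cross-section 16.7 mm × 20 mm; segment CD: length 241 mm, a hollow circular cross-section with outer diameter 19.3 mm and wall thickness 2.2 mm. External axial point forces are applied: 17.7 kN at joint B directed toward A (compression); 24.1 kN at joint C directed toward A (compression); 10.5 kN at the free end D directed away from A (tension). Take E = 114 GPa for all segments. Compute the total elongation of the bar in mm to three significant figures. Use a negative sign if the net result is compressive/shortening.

Internal axial forces (sectioning from the free end, tension +): N_CD = 10.5 kN, N_BC = -13.6 kN, N_AB = -31.3 kN.
A_AB = 1257 mm².
A_BC = 334 mm².
A_CD = 118.2 mm².
δ_AB = -31300·846/(1257·114000) = -0.1847 mm
δ_BC = -13600·896/(334·114000) = -0.32 mm
δ_CD = 10500·241/(118.2·114000) = 0.1878 mm
δ = Σδ_i = -0.317 mm.

-0.317 mm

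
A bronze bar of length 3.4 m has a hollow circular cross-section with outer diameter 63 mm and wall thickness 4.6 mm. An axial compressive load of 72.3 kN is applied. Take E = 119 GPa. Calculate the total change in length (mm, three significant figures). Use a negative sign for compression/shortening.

A = 844 mm².
δ_mech = NL/(AE) = -72300·3400/(844·119000) = -2.448 mm.

-2.45 mm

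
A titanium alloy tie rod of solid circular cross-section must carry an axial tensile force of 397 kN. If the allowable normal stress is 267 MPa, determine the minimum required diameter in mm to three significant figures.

Required area A ≥ P/σ_allow = 397000/267 = 1487 mm².
For a solid circular section, d ≥ √(4A/π) = 43.51 mm.

43.5 mm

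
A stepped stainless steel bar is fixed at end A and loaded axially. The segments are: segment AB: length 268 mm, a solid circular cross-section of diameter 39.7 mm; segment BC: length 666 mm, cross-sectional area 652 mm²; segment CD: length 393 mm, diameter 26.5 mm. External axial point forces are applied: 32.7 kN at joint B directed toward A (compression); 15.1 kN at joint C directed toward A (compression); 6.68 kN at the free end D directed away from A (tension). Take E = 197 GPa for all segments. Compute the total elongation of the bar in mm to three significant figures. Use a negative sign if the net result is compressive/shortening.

-0.0647 mm

Internal axial forces (sectioning from the free end, tension +): N_CD = 6.68 kN, N_BC = -8.42 kN, N_AB = -41.12 kN.
A_AB = 1238 mm².
A_CD = 551.5 mm².
δ_AB = -41120·268/(1238·197000) = -0.04519 mm
δ_BC = -8420·666/(652·197000) = -0.04366 mm
δ_CD = 6680·393/(551.5·197000) = 0.02416 mm
δ = Σδ_i = -0.06469 mm.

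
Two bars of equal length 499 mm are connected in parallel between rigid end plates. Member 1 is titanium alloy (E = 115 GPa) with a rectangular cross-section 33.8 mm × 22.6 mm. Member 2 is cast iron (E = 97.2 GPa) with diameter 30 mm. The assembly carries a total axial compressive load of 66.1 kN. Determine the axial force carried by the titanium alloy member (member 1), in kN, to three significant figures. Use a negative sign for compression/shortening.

-37.1 kN

A_1 = 763.9 mm².
A_2 = 706.9 mm².
Equal strain + equilibrium ⇒ each member carries load in proportion to AE: A₁E₁ = 87850000 N, A₂E₂ = 68710000 N, ΣAE = 156600000 N.
F₁ = P·A₁E₁/ΣAE = -66100·87850000/156600000 = -37090 N.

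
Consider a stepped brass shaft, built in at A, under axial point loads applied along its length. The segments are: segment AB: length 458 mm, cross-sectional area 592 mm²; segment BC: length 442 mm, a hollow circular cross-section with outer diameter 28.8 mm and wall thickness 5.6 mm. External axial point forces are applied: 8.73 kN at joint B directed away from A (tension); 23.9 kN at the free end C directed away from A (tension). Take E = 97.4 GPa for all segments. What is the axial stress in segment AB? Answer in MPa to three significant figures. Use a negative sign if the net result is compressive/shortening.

55.1 MPa

Internal axial forces (sectioning from the free end, tension +): N_BC = 23.9 kN, N_AB = 32.63 kN.
σ_AB = N_AB/A_AB = 32630/592 = 55.12 MPa.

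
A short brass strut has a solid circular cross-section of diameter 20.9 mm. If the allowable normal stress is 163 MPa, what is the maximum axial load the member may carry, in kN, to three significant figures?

A = 343.1 mm².
P_max = σ_allow · A = 163 · 343.1 = 55920 N = 55.92 kN.

55.9 kN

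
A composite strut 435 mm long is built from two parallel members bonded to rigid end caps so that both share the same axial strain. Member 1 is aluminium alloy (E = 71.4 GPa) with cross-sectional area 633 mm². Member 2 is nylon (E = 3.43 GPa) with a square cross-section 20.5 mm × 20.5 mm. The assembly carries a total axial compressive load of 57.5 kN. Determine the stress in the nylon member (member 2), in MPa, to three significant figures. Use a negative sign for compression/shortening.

A_2 = 420.2 mm².
Equal strain + equilibrium ⇒ each member carries load in proportion to AE: A₁E₁ = 45200000 N, A₂E₂ = 1441000 N, ΣAE = 46640000 N.
σ₂ = P·E₂/ΣAE = -57500·3430/46640000 = -4.229 MPa.

-4.23 MPa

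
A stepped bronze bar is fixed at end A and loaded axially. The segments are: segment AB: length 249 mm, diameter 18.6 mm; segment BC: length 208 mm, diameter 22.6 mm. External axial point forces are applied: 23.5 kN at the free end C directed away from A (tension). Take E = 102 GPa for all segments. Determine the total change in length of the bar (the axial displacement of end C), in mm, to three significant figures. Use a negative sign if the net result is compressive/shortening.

Internal axial forces (sectioning from the free end, tension +): N_BC = 23.5 kN, N_AB = 23.5 kN.
A_AB = 271.7 mm².
A_BC = 401.1 mm².
δ_AB = 23500·249/(271.7·102000) = 0.2111 mm
δ_BC = 23500·208/(401.1·102000) = 0.1195 mm
δ = Σδ_i = 0.3306 mm.

0.331 mm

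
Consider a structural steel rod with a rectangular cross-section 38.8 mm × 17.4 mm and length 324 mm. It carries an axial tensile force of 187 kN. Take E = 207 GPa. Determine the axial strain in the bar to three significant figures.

A = 675.1 mm².
σ = N/A = 277 MPa; ε = σ/E = 277/207000 = 1.338e-03.

0.00134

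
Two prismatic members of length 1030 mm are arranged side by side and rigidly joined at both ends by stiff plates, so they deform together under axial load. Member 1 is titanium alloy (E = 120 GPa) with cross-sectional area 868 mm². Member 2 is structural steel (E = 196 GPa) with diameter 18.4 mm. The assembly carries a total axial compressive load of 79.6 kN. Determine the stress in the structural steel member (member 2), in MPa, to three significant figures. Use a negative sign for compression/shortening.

A_2 = 265.9 mm².
Equal strain + equilibrium ⇒ each member carries load in proportion to AE: A₁E₁ = 104200000 N, A₂E₂ = 52120000 N, ΣAE = 156300000 N.
σ₂ = P·E₂/ΣAE = -79600·196000/156300000 = -99.83 MPa.

-99.8 MPa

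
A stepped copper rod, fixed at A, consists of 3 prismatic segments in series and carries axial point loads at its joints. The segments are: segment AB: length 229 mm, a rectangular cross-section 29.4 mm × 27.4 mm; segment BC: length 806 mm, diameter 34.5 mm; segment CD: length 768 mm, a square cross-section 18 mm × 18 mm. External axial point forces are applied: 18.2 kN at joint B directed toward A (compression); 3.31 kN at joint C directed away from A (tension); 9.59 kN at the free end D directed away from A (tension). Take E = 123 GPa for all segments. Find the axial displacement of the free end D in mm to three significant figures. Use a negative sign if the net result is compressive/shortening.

0.263 mm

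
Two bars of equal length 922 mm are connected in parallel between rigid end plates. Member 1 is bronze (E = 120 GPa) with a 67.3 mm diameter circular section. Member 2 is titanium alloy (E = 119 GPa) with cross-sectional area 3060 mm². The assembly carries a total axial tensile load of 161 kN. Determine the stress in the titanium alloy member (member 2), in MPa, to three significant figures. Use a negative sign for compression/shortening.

A_1 = 3557 mm².
Equal strain + equilibrium ⇒ each member carries load in proportion to AE: A₁E₁ = 426900000 N, A₂E₂ = 364100000 N, ΣAE = 791000000 N.
σ₂ = P·E₂/ΣAE = 161000·119000/791000000 = 24.22 MPa.

24.2 MPa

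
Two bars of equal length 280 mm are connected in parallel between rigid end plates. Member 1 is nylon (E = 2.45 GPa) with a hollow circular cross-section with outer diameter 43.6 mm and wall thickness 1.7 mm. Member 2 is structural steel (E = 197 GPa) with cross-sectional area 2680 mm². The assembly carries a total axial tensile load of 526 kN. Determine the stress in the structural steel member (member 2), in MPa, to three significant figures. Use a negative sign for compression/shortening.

196 MPa

A_1 = 223.8 mm².
Equal strain + equilibrium ⇒ each member carries load in proportion to AE: A₁E₁ = 548300 N, A₂E₂ = 528000000 N, ΣAE = 528500000 N.
σ₂ = P·E₂/ΣAE = 526000·197000/528500000 = 196.1 MPa.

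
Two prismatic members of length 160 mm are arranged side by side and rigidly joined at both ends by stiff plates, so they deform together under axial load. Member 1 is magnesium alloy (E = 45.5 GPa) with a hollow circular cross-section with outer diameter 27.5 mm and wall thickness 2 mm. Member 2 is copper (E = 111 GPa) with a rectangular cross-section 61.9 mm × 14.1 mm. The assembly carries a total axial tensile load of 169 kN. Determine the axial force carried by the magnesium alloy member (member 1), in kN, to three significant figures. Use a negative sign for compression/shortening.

A_1 = 160.2 mm².
A_2 = 872.8 mm².
Equal strain + equilibrium ⇒ each member carries load in proportion to AE: A₁E₁ = 7290000 N, A₂E₂ = 96880000 N, ΣAE = 104200000 N.
F₁ = P·A₁E₁/ΣAE = 169000·7290000/104200000 = 11830 N.

11.8 kN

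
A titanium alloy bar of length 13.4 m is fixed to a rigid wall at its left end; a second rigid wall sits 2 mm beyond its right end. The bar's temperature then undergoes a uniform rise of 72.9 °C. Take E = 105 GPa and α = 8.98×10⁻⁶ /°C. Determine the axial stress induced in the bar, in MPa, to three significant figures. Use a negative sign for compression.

Free thermal expansion αLΔT = 8.98e-6 · 13400 · 72.9 = 8.772 mm.
The walls engage after the gap closes; constrained expansion = 8.772 − 2 = 6.772 mm.
The walls impose strain ε = −(6.772)/13400 = -5.0539e-04; σ = Eε = 105000 · -5.0539e-04 = -53.07 MPa.

-53.1 MPa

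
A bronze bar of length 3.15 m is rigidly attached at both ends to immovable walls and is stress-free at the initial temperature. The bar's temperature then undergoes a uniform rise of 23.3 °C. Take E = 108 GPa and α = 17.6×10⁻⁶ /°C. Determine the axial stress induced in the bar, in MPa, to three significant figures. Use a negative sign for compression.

-44.3 MPa

Free thermal expansion αLΔT = 17.6e-6 · 3150 · 23.3 = 1.292 mm.
The walls impose strain ε = −(1.292)/3150 = -4.1008e-04; σ = Eε = 108000 · -4.1008e-04 = -44.29 MPa.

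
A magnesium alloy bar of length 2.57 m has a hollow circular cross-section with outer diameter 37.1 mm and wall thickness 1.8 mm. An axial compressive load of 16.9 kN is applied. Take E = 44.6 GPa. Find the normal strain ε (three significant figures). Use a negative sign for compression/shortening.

A = 199.6 mm².
σ = N/A = -84.66 MPa; ε = σ/E = -84.66/44600 = -1.898e-03.

-0.00190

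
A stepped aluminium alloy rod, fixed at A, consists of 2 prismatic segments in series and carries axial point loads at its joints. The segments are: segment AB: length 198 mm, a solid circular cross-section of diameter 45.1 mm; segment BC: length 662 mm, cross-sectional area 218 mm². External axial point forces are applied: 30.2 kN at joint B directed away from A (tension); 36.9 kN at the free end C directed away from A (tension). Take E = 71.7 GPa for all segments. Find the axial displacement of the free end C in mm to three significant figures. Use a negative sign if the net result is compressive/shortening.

1.68 mm

Internal axial forces (sectioning from the free end, tension +): N_BC = 36.9 kN, N_AB = 67.1 kN.
A_AB = 1598 mm².
δ_AB = 67100·198/(1598·71700) = 0.116 mm
δ_BC = 36900·662/(218·71700) = 1.563 mm
δ = Σδ_i = 1.679 mm.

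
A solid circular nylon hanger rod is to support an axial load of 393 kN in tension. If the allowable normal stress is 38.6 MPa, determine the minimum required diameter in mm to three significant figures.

114 mm

Required area A ≥ P/σ_allow = 393000/38.6 = 10180 mm².
For a solid circular section, d ≥ √(4A/π) = 113.9 mm.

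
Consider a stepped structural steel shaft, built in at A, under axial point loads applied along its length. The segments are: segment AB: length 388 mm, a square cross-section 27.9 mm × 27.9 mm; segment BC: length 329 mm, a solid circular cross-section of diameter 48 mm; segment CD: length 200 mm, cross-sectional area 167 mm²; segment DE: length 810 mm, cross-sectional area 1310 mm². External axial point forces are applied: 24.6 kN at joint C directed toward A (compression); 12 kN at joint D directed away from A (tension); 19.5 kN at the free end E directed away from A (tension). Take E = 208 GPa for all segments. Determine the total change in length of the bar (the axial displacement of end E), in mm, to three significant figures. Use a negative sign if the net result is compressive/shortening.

0.262 mm

Internal axial forces (sectioning from the free end, tension +): N_DE = 19.5 kN, N_CD = 31.5 kN, N_BC = 6.9 kN, N_AB = 6.9 kN.
A_AB = 778.4 mm².
A_BC = 1810 mm².
δ_AB = 6900·388/(778.4·208000) = 0.01654 mm
δ_BC = 6900·329/(1810·208000) = 0.006031 mm
δ_CD = 31500·200/(167·208000) = 0.1814 mm
δ_DE = 19500·810/(1310·208000) = 0.05797 mm
δ = Σδ_i = 0.2619 mm.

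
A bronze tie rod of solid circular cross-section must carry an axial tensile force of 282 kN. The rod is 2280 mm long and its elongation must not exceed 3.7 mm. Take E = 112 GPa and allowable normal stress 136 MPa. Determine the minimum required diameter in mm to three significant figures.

51.4 mm

Required area A ≥ P/σ_allow = 282000/136 = 2074 mm².
For a solid circular section, d ≥ √(4A/π) = 51.38 mm.
Elongation limit: A ≥ PL/(Eδ_allow) = 282000·2280/(112000·3.7) = 1552 mm² ⇒ d ≥ 44.45 mm.
The stress limit governs.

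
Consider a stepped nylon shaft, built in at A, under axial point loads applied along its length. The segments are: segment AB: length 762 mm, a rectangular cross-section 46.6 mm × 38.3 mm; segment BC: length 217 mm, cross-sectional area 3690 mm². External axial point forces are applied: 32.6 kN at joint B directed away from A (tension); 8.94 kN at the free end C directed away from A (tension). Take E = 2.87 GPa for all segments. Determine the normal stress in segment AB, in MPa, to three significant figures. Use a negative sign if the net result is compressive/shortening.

Internal axial forces (sectioning from the free end, tension +): N_BC = 8.94 kN, N_AB = 41.54 kN.
A_AB = 1785 mm².
σ_AB = N_AB/A_AB = 41540/1785 = 23.27 MPa.

23.3 MPa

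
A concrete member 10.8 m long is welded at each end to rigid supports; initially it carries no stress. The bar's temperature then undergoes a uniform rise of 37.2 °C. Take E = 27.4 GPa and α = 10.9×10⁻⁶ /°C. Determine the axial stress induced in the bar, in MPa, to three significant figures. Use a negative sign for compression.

-11.1 MPa

Free thermal expansion αLΔT = 10.9e-6 · 10800 · 37.2 = 4.379 mm.
The walls impose strain ε = −(4.379)/10800 = -4.0548e-04; σ = Eε = 27400 · -4.0548e-04 = -11.11 MPa.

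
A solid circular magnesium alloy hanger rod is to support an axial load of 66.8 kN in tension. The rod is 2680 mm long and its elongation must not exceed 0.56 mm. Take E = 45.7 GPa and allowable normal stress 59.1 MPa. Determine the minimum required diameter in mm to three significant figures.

94.4 mm

Required area A ≥ P/σ_allow = 66800/59.1 = 1130 mm².
For a solid circular section, d ≥ √(4A/π) = 37.94 mm.
Elongation limit: A ≥ PL/(Eδ_allow) = 66800·2680/(45700·0.56) = 6995 mm² ⇒ d ≥ 94.38 mm.
The elongation limit governs.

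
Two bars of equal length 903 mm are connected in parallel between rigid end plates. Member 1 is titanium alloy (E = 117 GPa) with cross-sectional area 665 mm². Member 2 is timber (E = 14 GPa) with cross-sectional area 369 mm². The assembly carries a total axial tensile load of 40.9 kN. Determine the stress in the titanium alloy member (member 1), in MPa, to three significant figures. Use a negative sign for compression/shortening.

Equal strain + equilibrium ⇒ each member carries load in proportion to AE: A₁E₁ = 77800000 N, A₂E₂ = 5166000 N, ΣAE = 82970000 N.
σ₁ = P·E₁/ΣAE = 40900·117000/82970000 = 57.67 MPa.

57.7 MPa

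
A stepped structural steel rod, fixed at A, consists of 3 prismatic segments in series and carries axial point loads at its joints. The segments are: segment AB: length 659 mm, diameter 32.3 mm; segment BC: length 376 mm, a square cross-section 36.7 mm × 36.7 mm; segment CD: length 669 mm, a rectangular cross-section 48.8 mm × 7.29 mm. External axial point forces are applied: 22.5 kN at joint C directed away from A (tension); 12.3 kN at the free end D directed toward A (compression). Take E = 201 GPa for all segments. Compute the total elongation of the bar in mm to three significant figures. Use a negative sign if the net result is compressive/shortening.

-0.0601 mm

Internal axial forces (sectioning from the free end, tension +): N_CD = -12.3 kN, N_BC = 10.2 kN, N_AB = 10.2 kN.
A_AB = 819.4 mm².
A_BC = 1347 mm².
A_CD = 355.8 mm².
δ_AB = 10200·659/(819.4·201000) = 0.04081 mm
δ_BC = 10200·376/(1347·201000) = 0.01417 mm
δ_CD = -12300·669/(355.8·201000) = -0.1151 mm
δ = Σδ_i = -0.0601 mm.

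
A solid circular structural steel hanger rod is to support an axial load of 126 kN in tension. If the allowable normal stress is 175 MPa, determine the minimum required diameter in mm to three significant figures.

30.3 mm

Required area A ≥ P/σ_allow = 126000/175 = 720 mm².
For a solid circular section, d ≥ √(4A/π) = 30.28 mm.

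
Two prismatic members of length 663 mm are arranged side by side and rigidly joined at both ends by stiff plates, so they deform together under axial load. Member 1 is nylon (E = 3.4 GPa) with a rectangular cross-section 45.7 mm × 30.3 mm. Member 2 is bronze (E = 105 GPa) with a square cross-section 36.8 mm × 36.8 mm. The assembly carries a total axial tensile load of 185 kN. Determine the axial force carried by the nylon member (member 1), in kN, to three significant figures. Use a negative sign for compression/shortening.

5.93 kN

A_1 = 1385 mm².
A_2 = 1354 mm².
Equal strain + equilibrium ⇒ each member carries load in proportion to AE: A₁E₁ = 4708000 N, A₂E₂ = 142200000 N, ΣAE = 146900000 N.
F₁ = P·A₁E₁/ΣAE = 185000·4708000/146900000 = 5929 N.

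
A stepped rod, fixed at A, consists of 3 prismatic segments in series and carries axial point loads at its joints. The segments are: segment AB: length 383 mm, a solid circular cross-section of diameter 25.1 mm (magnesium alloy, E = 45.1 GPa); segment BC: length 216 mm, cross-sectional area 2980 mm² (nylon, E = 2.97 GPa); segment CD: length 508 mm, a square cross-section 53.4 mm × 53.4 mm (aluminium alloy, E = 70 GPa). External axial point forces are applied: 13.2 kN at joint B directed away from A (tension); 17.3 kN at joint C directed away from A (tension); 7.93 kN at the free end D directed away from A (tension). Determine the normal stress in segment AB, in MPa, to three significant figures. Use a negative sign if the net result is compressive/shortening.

77.7 MPa

Internal axial forces (sectioning from the free end, tension +): N_CD = 7.93 kN, N_BC = 25.23 kN, N_AB = 38.43 kN.
A_AB = 494.8 mm².
σ_AB = N_AB/A_AB = 38430/494.8 = 77.67 MPa.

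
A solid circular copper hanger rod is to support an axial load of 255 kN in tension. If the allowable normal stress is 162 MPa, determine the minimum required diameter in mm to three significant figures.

Required area A ≥ P/σ_allow = 255000/162 = 1574 mm².
For a solid circular section, d ≥ √(4A/π) = 44.77 mm.

44.8 mm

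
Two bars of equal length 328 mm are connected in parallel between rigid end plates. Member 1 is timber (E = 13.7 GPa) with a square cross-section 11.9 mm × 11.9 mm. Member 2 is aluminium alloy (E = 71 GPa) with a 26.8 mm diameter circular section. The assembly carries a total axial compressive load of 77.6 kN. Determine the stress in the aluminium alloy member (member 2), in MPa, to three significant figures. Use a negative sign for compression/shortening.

A_1 = 141.6 mm².
A_2 = 564.1 mm².
Equal strain + equilibrium ⇒ each member carries load in proportion to AE: A₁E₁ = 1940000 N, A₂E₂ = 40050000 N, ΣAE = 41990000 N.
σ₂ = P·E₂/ΣAE = -77600·71000/41990000 = -131.2 MPa.

-131 MPa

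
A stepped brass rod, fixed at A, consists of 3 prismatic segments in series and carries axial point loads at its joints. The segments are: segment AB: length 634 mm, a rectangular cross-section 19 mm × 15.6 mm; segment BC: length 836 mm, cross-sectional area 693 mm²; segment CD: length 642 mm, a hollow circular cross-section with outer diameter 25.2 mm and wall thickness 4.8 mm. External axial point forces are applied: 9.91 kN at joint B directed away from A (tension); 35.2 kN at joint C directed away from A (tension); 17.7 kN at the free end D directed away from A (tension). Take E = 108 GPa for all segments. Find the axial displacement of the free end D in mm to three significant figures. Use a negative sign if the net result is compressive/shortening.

2.18 mm

Internal axial forces (sectioning from the free end, tension +): N_CD = 17.7 kN, N_BC = 52.9 kN, N_AB = 62.81 kN.
A_AB = 296.4 mm².
A_CD = 307.6 mm².
δ_AB = 62810·634/(296.4·108000) = 1.244 mm
δ_BC = 52900·836/(693·108000) = 0.5909 mm
δ_CD = 17700·642/(307.6·108000) = 0.342 mm
δ = Σδ_i = 2.177 mm.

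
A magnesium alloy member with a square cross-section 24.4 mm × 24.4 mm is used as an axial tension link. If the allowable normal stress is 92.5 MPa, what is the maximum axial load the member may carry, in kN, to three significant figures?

A = 595.4 mm².
P_max = σ_allow · A = 92.5 · 595.4 = 55070 N = 55.07 kN.

55.1 kN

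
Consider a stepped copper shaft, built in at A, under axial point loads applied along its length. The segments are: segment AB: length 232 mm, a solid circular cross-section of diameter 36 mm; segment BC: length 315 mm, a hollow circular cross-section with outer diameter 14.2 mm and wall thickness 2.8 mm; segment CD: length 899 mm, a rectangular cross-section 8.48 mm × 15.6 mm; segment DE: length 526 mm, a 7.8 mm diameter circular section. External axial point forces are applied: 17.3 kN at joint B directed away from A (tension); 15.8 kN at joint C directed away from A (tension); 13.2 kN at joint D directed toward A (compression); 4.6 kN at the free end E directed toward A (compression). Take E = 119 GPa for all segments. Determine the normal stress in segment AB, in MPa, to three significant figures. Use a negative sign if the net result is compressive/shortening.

15.0 MPa

Internal axial forces (sectioning from the free end, tension +): N_DE = -4.6 kN, N_CD = -17.8 kN, N_BC = -2 kN, N_AB = 15.3 kN.
A_AB = 1018 mm².
σ_AB = N_AB/A_AB = 15300/1018 = 15.03 MPa.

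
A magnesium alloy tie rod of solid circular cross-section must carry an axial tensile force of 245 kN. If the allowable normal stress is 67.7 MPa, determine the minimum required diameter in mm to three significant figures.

67.9 mm

Required area A ≥ P/σ_allow = 245000/67.7 = 3619 mm².
For a solid circular section, d ≥ √(4A/π) = 67.88 mm.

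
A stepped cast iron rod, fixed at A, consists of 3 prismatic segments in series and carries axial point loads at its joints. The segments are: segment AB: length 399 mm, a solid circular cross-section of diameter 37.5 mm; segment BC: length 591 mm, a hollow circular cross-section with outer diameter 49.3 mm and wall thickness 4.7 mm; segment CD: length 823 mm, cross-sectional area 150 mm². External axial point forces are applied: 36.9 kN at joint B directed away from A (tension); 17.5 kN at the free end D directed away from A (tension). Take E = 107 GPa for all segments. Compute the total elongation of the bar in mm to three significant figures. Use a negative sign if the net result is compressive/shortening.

Internal axial forces (sectioning from the free end, tension +): N_CD = 17.5 kN, N_BC = 17.5 kN, N_AB = 54.4 kN.
A_AB = 1104 mm².
A_BC = 658.5 mm².
δ_AB = 54400·399/(1104·107000) = 0.1837 mm
δ_BC = 17500·591/(658.5·107000) = 0.1468 mm
δ_CD = 17500·823/(150·107000) = 0.8974 mm
δ = Σδ_i = 1.228 mm.

1.23 mm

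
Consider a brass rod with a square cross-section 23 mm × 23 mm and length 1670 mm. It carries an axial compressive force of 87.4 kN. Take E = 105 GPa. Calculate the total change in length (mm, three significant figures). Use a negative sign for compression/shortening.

-2.63 mm

A = 529 mm².
δ_mech = NL/(AE) = -87400·1670/(529·105000) = -2.628 mm.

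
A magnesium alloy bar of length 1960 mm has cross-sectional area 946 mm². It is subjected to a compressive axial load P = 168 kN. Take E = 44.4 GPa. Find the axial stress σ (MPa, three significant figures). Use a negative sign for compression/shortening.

-178 MPa

σ = N/A = -168000/946 = -177.6 MPa.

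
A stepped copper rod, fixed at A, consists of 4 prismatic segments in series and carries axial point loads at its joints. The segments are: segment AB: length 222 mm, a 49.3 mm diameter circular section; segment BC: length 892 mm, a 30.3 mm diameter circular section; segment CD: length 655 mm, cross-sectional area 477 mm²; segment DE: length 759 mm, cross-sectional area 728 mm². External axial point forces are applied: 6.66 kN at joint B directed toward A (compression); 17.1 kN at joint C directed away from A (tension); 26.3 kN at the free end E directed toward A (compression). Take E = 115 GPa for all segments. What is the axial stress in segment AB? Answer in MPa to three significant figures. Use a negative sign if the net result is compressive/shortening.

Internal axial forces (sectioning from the free end, tension +): N_DE = -26.3 kN, N_CD = -26.3 kN, N_BC = -9.2 kN, N_AB = -15.86 kN.
A_AB = 1909 mm².
σ_AB = N_AB/A_AB = -15860/1909 = -8.308 MPa.

-8.31 MPa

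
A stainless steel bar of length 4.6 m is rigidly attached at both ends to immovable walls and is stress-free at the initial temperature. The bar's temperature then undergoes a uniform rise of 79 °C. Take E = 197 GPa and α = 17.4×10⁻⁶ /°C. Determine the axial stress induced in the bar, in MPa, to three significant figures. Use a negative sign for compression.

Free thermal expansion αLΔT = 17.4e-6 · 4600 · 79 = 6.323 mm.
The walls impose strain ε = −(6.323)/4600 = -1.3746e-03; σ = Eε = 197000 · -1.3746e-03 = -270.8 MPa.

-271 MPa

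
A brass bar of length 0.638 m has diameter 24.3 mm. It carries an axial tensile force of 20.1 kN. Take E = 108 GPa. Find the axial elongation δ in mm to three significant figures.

0.256 mm

A = 463.8 mm².
δ_mech = NL/(AE) = 20100·638/(463.8·108000) = 0.256 mm.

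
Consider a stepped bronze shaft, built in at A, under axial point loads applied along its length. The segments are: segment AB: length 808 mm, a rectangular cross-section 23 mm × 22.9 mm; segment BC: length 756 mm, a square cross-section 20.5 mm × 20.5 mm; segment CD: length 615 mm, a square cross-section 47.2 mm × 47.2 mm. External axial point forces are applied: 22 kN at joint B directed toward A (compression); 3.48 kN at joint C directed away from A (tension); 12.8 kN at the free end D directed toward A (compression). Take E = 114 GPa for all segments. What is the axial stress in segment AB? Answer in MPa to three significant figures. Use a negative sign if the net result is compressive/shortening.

-59.5 MPa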